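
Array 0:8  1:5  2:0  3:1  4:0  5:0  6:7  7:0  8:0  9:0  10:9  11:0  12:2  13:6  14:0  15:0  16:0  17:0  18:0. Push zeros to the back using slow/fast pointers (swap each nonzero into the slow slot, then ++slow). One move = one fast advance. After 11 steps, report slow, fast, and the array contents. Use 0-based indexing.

slow=5, fast=11, a=[8, 5, 1, 7, 9, 0, 0, 0, 0, 0, 0, 0, 2, 6, 0, 0, 0, 0, 0]

slow=0 fast=0: a[fast]=8≠0 swap→a[0]=8, slow++,fast++
slow=1 fast=1: a[fast]=5≠0 swap→a[1]=5, slow++,fast++
slow=2 fast=2: a[fast]=0, fast++
slow=2 fast=3: a[fast]=1≠0 swap→a[2]=1, slow++,fast++
slow=3 fast=4: a[fast]=0, fast++
slow=3 fast=5: a[fast]=0, fast++
slow=3 fast=6: a[fast]=7≠0 swap→a[3]=7, slow++,fast++
slow=4 fast=7: a[fast]=0, fast++
slow=4 fast=8: a[fast]=0, fast++
slow=4 fast=9: a[fast]=0, fast++
slow=4 fast=10: a[fast]=9≠0 swap→a[4]=9, slow++,fast++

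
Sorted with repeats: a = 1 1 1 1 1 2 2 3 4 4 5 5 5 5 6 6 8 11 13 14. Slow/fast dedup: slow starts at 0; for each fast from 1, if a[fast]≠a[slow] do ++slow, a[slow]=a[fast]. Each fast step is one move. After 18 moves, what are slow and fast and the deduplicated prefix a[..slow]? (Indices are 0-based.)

(s=0,f=1) a[fast]=1=a[slow] dup → fast++
(s=0,f=2) a[fast]=1=a[slow] dup → fast++
(s=0,f=3) a[fast]=1=a[slow] dup → fast++
(s=0,f=4) a[fast]=1=a[slow] dup → fast++
(s=0,f=5) a[fast]=2≠a[slow]=1 write a[1]=2 → slow++,fast++
(s=1,f=6) a[fast]=2=a[slow] dup → fast++
(s=1,f=7) a[fast]=3≠a[slow]=2 write a[2]=3 → slow++,fast++
(s=2,f=8) a[fast]=4≠a[slow]=3 write a[3]=4 → slow++,fast++
(s=3,f=9) a[fast]=4=a[slow] dup → fast++
(s=3,f=10) a[fast]=5≠a[slow]=4 write a[4]=5 → slow++,fast++
(s=4,f=11) a[fast]=5=a[slow] dup → fast++
(s=4,f=12) a[fast]=5=a[slow] dup → fast++
(s=4,f=13) a[fast]=5=a[slow] dup → fast++
(s=4,f=14) a[fast]=6≠a[slow]=5 write a[5]=6 → slow++,fast++
(s=5,f=15) a[fast]=6=a[slow] dup → fast++
(s=5,f=16) a[fast]=8≠a[slow]=6 write a[6]=8 → slow++,fast++
(s=6,f=17) a[fast]=11≠a[slow]=8 write a[7]=11 → slow++,fast++
(s=7,f=18) a[fast]=13≠a[slow]=11 write a[8]=13 → slow++,fast++

slow=8, fast=19, prefix=[1, 2, 3, 4, 5, 6, 8, 11, 13]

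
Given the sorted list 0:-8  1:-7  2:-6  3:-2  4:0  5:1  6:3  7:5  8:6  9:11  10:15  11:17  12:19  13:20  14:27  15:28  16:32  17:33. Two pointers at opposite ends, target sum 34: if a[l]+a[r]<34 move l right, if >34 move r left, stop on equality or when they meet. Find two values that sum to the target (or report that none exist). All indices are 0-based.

l=0 r=17: -8+33=25 <34, l++
l=1 r=17: -7+33=26 <34, l++
l=2 r=17: -6+33=27 <34, l++
l=3 r=17: -2+33=31 <34, l++
l=4 r=17: 0+33=33 <34, l++
l=5 r=17: 1+33=34, found

(1, 33)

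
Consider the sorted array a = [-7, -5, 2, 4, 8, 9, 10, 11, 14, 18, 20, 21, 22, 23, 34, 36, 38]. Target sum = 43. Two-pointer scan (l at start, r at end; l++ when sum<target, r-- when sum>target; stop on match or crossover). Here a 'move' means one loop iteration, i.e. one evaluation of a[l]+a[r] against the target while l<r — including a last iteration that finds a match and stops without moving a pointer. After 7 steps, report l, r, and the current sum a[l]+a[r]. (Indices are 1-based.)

[1,17] -7+38=31 <43 → l++
[2,17] -5+38=33 <43 → l++
[3,17] 2+38=40 <43 → l++
[4,17] 4+38=42 <43 → l++
[5,17] 8+38=46 >43 → r--
[5,16] 8+36=44 >43 → r--
[5,15] 8+34=42 <43 → l++

l=6, r=15, sum=43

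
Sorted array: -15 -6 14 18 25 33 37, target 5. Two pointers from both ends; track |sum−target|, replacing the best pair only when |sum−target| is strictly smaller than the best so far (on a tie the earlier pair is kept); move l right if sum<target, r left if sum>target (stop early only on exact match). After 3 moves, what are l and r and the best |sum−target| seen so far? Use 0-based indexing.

[0,6] -15+37=22 d=17 * → r--
[0,5] -15+33=18 d=13 * → r--
[0,4] -15+25=10 d=5 * → r--

l=0, r=3, best |Δ|=5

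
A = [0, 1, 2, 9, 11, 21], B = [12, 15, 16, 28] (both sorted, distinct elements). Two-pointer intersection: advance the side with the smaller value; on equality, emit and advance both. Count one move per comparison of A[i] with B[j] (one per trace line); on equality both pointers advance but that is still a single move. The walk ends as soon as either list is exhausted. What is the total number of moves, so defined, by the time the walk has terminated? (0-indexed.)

9 moves

[i=0,j=0] 0<12 → i++
[i=1,j=0] 1<12 → i++
[i=2,j=0] 2<12 → i++
[i=3,j=0] 9<12 → i++
[i=4,j=0] 11<12 → i++
[i=5,j=0] 21>12 → j++
[i=5,j=1] 21>15 → j++
[i=5,j=2] 21>16 → j++
[i=5,j=3] 21<28 → i++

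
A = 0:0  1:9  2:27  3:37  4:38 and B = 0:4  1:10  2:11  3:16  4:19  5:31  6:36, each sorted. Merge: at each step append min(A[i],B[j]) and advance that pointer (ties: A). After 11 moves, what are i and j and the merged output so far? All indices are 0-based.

i=4, j=7, merged so far=[0, 4, 9, 10, 11, 16, 19, 27, 31, 36, 37]

i=0 j=0: A[i]=0<=B[j]=4 take 0, i++
i=1 j=0: A[i]=9>B[j]=4 take 4, j++
i=1 j=1: A[i]=9<=B[j]=10 take 9, i++
i=2 j=1: A[i]=27>B[j]=10 take 10, j++
i=2 j=2: A[i]=27>B[j]=11 take 11, j++
i=2 j=3: A[i]=27>B[j]=16 take 16, j++
i=2 j=4: A[i]=27>B[j]=19 take 19, j++
i=2 j=5: A[i]=27<=B[j]=31 take 27, i++
i=3 j=5: A[i]=37>B[j]=31 take 31, j++
i=3 j=6: A[i]=37>B[j]=36 take 36, j++
i=3 j=7: B done, take A[i]=37, i++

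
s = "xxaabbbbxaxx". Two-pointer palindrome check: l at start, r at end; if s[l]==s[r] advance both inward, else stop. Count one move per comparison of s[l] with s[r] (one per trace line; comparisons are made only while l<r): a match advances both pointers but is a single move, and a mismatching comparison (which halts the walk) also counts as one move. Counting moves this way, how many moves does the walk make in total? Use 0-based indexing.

4 moves

l=0 r=11: 'x'=='x', l++,r--
l=1 r=10: 'x'=='x', l++,r--
l=2 r=9: 'a'=='a', l++,r--
l=3 r=8: 'a'!='x', stop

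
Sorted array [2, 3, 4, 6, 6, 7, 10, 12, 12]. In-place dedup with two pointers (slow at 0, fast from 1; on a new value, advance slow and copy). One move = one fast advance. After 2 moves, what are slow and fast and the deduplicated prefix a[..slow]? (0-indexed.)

slow=2, fast=3, prefix=[2, 3, 4]

(s=0,f=1) a[fast]=3≠a[slow]=2 write a[1]=3 → slow++,fast++
(s=1,f=2) a[fast]=4≠a[slow]=3 write a[2]=4 → slow++,fast++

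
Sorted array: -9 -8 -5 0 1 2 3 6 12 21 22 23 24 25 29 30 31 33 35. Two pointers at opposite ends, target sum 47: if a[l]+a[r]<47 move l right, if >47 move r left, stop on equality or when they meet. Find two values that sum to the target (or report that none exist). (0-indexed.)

l=0 r=18: -9+35=26 <47, l++
l=1 r=18: -8+35=27 <47, l++
l=2 r=18: -5+35=30 <47, l++
l=3 r=18: 0+35=35 <47, l++
l=4 r=18: 1+35=36 <47, l++
l=5 r=18: 2+35=37 <47, l++
l=6 r=18: 3+35=38 <47, l++
l=7 r=18: 6+35=41 <47, l++
l=8 r=18: 12+35=47, found

(12, 35)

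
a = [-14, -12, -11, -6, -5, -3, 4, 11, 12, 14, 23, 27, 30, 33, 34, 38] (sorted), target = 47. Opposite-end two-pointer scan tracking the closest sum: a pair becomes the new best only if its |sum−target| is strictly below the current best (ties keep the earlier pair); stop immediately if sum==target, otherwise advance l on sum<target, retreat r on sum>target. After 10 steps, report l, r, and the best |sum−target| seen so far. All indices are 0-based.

[0,15] -14+38=24 d=23 * → l++
[1,15] -12+38=26 d=21 * → l++
[2,15] -11+38=27 d=20 * → l++
[3,15] -6+38=32 d=15 * → l++
[4,15] -5+38=33 d=14 * → l++
[5,15] -3+38=35 d=12 * → l++
[6,15] 4+38=42 d=5 * → l++
[7,15] 11+38=49 d=2 * → r--
[7,14] 11+34=45 d=2 → l++
[8,14] 12+34=46 d=1 * → l++

l=9, r=14, best |Δ|=1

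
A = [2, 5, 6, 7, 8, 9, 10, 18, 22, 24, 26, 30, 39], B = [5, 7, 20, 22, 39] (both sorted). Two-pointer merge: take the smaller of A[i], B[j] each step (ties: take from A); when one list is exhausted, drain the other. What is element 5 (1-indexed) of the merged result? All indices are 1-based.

merged[5] = 7

i=1 j=1: A[i]=2<=B[j]=5 take 2, i++
i=2 j=1: A[i]=5<=B[j]=5 take 5, i++
i=3 j=1: A[i]=6>B[j]=5 take 5, j++
i=3 j=2: A[i]=6<=B[j]=7 take 6, i++
i=4 j=2: A[i]=7<=B[j]=7 take 7, i++
i=5 j=2: A[i]=8>B[j]=7 take 7, j++
i=5 j=3: A[i]=8<=B[j]=20 take 8, i++
i=6 j=3: A[i]=9<=B[j]=20 take 9, i++
i=7 j=3: A[i]=10<=B[j]=20 take 10, i++
i=8 j=3: A[i]=18<=B[j]=20 take 18, i++
i=9 j=3: A[i]=22>B[j]=20 take 20, j++
i=9 j=4: A[i]=22<=B[j]=22 take 22, i++
i=10 j=4: A[i]=24>B[j]=22 take 22, j++
i=10 j=5: A[i]=24<=B[j]=39 take 24, i++
i=11 j=5: A[i]=26<=B[j]=39 take 26, i++
i=12 j=5: A[i]=30<=B[j]=39 take 30, i++
i=13 j=5: A[i]=39<=B[j]=39 take 39, i++
i=14 j=5: A done, take B[j]=39, j++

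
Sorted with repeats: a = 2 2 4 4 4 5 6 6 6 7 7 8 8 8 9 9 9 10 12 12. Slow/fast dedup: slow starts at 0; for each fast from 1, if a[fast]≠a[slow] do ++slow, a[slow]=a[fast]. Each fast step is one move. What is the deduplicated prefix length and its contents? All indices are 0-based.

slow=0 fast=1: a[fast]=2=a[slow] dup, fast++
slow=0 fast=2: a[fast]=4≠a[slow]=2 write a[1]=4, slow++,fast++
slow=1 fast=3: a[fast]=4=a[slow] dup, fast++
slow=1 fast=4: a[fast]=4=a[slow] dup, fast++
slow=1 fast=5: a[fast]=5≠a[slow]=4 write a[2]=5, slow++,fast++
slow=2 fast=6: a[fast]=6≠a[slow]=5 write a[3]=6, slow++,fast++
slow=3 fast=7: a[fast]=6=a[slow] dup, fast++
slow=3 fast=8: a[fast]=6=a[slow] dup, fast++
slow=3 fast=9: a[fast]=7≠a[slow]=6 write a[4]=7, slow++,fast++
slow=4 fast=10: a[fast]=7=a[slow] dup, fast++
slow=4 fast=11: a[fast]=8≠a[slow]=7 write a[5]=8, slow++,fast++
slow=5 fast=12: a[fast]=8=a[slow] dup, fast++
slow=5 fast=13: a[fast]=8=a[slow] dup, fast++
slow=5 fast=14: a[fast]=9≠a[slow]=8 write a[6]=9, slow++,fast++
slow=6 fast=15: a[fast]=9=a[slow] dup, fast++
slow=6 fast=16: a[fast]=9=a[slow] dup, fast++
slow=6 fast=17: a[fast]=10≠a[slow]=9 write a[7]=10, slow++,fast++
slow=7 fast=18: a[fast]=12≠a[slow]=10 write a[8]=12, slow++,fast++
slow=8 fast=19: a[fast]=12=a[slow] dup, fast++

length 9; prefix = [2, 4, 5, 6, 7, 8, 9, 10, 12]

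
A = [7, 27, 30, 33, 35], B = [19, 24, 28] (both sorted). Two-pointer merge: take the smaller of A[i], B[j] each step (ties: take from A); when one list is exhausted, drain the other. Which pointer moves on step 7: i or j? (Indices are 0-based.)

[i=0,j=0] A[i]=7<=B[j]=19 take 7 → i++
[i=1,j=0] A[i]=27>B[j]=19 take 19 → j++
[i=1,j=1] A[i]=27>B[j]=24 take 24 → j++
[i=1,j=2] A[i]=27<=B[j]=28 take 27 → i++
[i=2,j=2] A[i]=30>B[j]=28 take 28 → j++
[i=2,j=3] B done, take A[i]=30 → i++
[i=3,j=3] B done, take A[i]=33 → i++

i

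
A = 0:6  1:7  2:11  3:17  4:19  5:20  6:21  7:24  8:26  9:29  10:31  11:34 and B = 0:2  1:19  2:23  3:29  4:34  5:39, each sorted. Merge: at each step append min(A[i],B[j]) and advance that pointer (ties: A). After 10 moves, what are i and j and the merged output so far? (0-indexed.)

i=7, j=3, merged so far=[2, 6, 7, 11, 17, 19, 19, 20, 21, 23]

i=0 j=0: A[i]=6>B[j]=2 take 2, j++
i=0 j=1: A[i]=6<=B[j]=19 take 6, i++
i=1 j=1: A[i]=7<=B[j]=19 take 7, i++
i=2 j=1: A[i]=11<=B[j]=19 take 11, i++
i=3 j=1: A[i]=17<=B[j]=19 take 17, i++
i=4 j=1: A[i]=19<=B[j]=19 take 19, i++
i=5 j=1: A[i]=20>B[j]=19 take 19, j++
i=5 j=2: A[i]=20<=B[j]=23 take 20, i++
i=6 j=2: A[i]=21<=B[j]=23 take 21, i++
i=7 j=2: A[i]=24>B[j]=23 take 23, j++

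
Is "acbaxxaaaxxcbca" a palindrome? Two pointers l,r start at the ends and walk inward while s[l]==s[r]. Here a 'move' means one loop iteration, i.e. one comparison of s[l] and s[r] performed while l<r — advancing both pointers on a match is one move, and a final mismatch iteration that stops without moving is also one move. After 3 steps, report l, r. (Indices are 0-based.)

l=0 r=14: 'a'=='a', l++,r--
l=1 r=13: 'c'=='c', l++,r--
l=2 r=12: 'b'=='b', l++,r--

l=3, r=11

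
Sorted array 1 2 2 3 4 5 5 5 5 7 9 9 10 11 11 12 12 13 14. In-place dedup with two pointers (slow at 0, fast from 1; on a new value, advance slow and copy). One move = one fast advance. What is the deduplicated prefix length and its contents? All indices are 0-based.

length 12; prefix = [1, 2, 3, 4, 5, 7, 9, 10, 11, 12, 13, 14]

slow=0 fast=1: a[fast]=2≠a[slow]=1 write a[1]=2, slow++,fast++
slow=1 fast=2: a[fast]=2=a[slow] dup, fast++
slow=1 fast=3: a[fast]=3≠a[slow]=2 write a[2]=3, slow++,fast++
slow=2 fast=4: a[fast]=4≠a[slow]=3 write a[3]=4, slow++,fast++
slow=3 fast=5: a[fast]=5≠a[slow]=4 write a[4]=5, slow++,fast++
slow=4 fast=6: a[fast]=5=a[slow] dup, fast++
slow=4 fast=7: a[fast]=5=a[slow] dup, fast++
slow=4 fast=8: a[fast]=5=a[slow] dup, fast++
slow=4 fast=9: a[fast]=7≠a[slow]=5 write a[5]=7, slow++,fast++
slow=5 fast=10: a[fast]=9≠a[slow]=7 write a[6]=9, slow++,fast++
slow=6 fast=11: a[fast]=9=a[slow] dup, fast++
slow=6 fast=12: a[fast]=10≠a[slow]=9 write a[7]=10, slow++,fast++
slow=7 fast=13: a[fast]=11≠a[slow]=10 write a[8]=11, slow++,fast++
slow=8 fast=14: a[fast]=11=a[slow] dup, fast++
slow=8 fast=15: a[fast]=12≠a[slow]=11 write a[9]=12, slow++,fast++
slow=9 fast=16: a[fast]=12=a[slow] dup, fast++
slow=9 fast=17: a[fast]=13≠a[slow]=12 write a[10]=13, slow++,fast++
slow=10 fast=18: a[fast]=14≠a[slow]=13 write a[11]=14, slow++,fast++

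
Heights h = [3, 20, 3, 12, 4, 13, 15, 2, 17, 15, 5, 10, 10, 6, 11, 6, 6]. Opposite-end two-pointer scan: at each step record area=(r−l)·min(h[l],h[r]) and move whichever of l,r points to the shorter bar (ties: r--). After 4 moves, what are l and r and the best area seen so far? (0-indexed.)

l=1, r=13, best area=143

l=0 r=16: min(3,6)*16=48 best=48 *, l++
l=1 r=16: min(20,6)*15=90 best=90 *, r--
l=1 r=15: min(20,6)*14=84 best=90, r--
l=1 r=14: min(20,11)*13=143 best=143 *, r--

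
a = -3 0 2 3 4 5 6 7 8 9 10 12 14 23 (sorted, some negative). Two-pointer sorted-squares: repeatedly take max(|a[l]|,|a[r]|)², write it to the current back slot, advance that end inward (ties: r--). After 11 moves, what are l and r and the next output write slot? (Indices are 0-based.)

l=0, r=2, next write slot=2

l=0 r=13: |-3|<=|23| out[13]=529, r--
l=0 r=12: |-3|<=|14| out[12]=196, r--
l=0 r=11: |-3|<=|12| out[11]=144, r--
l=0 r=10: |-3|<=|10| out[10]=100, r--
l=0 r=9: |-3|<=|9| out[9]=81, r--
l=0 r=8: |-3|<=|8| out[8]=64, r--
l=0 r=7: |-3|<=|7| out[7]=49, r--
l=0 r=6: |-3|<=|6| out[6]=36, r--
l=0 r=5: |-3|<=|5| out[5]=25, r--
l=0 r=4: |-3|<=|4| out[4]=16, r--
l=0 r=3: |-3|<=|3| out[3]=9, r--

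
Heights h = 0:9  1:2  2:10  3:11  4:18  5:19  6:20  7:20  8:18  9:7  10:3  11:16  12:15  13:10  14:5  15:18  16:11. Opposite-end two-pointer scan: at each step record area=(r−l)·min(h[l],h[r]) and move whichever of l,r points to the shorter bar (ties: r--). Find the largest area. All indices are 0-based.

[0,16] min(9,11)*16=144 best=144 * → l++
[1,16] min(2,11)*15=30 best=144 → l++
[2,16] min(10,11)*14=140 best=144 → l++
[3,16] min(11,11)*13=143 best=144 → r--
[3,15] min(11,18)*12=132 best=144 → l++
[4,15] min(18,18)*11=198 best=198 * → r--
[4,14] min(18,5)*10=50 best=198 → r--
[4,13] min(18,10)*9=90 best=198 → r--
[4,12] min(18,15)*8=120 best=198 → r--
[4,11] min(18,16)*7=112 best=198 → r--
[4,10] min(18,3)*6=18 best=198 → r--
[4,9] min(18,7)*5=35 best=198 → r--
[4,8] min(18,18)*4=72 best=198 → r--
[4,7] min(18,20)*3=54 best=198 → l++
[5,7] min(19,20)*2=38 best=198 → l++
[6,7] min(20,20)*1=20 best=198 → r--

max area = 198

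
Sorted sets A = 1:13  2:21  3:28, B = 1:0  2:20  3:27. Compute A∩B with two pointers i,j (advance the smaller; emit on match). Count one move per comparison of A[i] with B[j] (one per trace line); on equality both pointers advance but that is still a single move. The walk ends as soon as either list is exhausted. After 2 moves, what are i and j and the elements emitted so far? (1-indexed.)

i=2, j=2, emitted=[]

[i=1,j=1] 13>0 → j++
[i=1,j=2] 13<20 → i++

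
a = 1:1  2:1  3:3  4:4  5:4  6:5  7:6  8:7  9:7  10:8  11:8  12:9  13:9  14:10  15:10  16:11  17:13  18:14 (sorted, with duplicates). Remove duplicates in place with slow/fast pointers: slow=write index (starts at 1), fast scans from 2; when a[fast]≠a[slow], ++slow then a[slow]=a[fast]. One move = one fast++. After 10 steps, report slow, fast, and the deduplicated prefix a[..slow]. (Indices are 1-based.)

slow=7, fast=12, prefix=[1, 3, 4, 5, 6, 7, 8]

(s=1,f=2) a[fast]=1=a[slow] dup → fast++
(s=1,f=3) a[fast]=3≠a[slow]=1 write a[2]=3 → slow++,fast++
(s=2,f=4) a[fast]=4≠a[slow]=3 write a[3]=4 → slow++,fast++
(s=3,f=5) a[fast]=4=a[slow] dup → fast++
(s=3,f=6) a[fast]=5≠a[slow]=4 write a[4]=5 → slow++,fast++
(s=4,f=7) a[fast]=6≠a[slow]=5 write a[5]=6 → slow++,fast++
(s=5,f=8) a[fast]=7≠a[slow]=6 write a[6]=7 → slow++,fast++
(s=6,f=9) a[fast]=7=a[slow] dup → fast++
(s=6,f=10) a[fast]=8≠a[slow]=7 write a[7]=8 → slow++,fast++
(s=7,f=11) a[fast]=8=a[slow] dup → fast++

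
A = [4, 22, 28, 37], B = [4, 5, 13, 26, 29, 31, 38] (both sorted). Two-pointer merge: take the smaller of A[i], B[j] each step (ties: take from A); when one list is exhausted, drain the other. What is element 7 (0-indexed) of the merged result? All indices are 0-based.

merged[7] = 29

i=0 j=0: A[i]=4<=B[j]=4 take 4, i++
i=1 j=0: A[i]=22>B[j]=4 take 4, j++
i=1 j=1: A[i]=22>B[j]=5 take 5, j++
i=1 j=2: A[i]=22>B[j]=13 take 13, j++
i=1 j=3: A[i]=22<=B[j]=26 take 22, i++
i=2 j=3: A[i]=28>B[j]=26 take 26, j++
i=2 j=4: A[i]=28<=B[j]=29 take 28, i++
i=3 j=4: A[i]=37>B[j]=29 take 29, j++
i=3 j=5: A[i]=37>B[j]=31 take 31, j++
i=3 j=6: A[i]=37<=B[j]=38 take 37, i++
i=4 j=6: A done, take B[j]=38, j++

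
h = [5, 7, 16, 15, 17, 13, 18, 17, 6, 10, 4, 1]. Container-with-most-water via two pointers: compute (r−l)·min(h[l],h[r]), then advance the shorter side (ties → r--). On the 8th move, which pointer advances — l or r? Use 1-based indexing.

l

l=1 r=12: min(5,1)*11=11 best=11 *, r--
l=1 r=11: min(5,4)*10=40 best=40 *, r--
l=1 r=10: min(5,10)*9=45 best=45 *, l++
l=2 r=10: min(7,10)*8=56 best=56 *, l++
l=3 r=10: min(16,10)*7=70 best=70 *, r--
l=3 r=9: min(16,6)*6=36 best=70, r--
l=3 r=8: min(16,17)*5=80 best=80 *, l++
l=4 r=8: min(15,17)*4=60 best=80, l++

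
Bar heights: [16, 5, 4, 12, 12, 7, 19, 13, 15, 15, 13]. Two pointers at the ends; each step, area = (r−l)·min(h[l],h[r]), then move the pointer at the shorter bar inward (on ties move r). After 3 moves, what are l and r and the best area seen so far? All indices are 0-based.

[0,10] min(16,13)*10=130 best=130 * → r--
[0,9] min(16,15)*9=135 best=135 * → r--
[0,8] min(16,15)*8=120 best=135 → r--

l=0, r=7, best area=135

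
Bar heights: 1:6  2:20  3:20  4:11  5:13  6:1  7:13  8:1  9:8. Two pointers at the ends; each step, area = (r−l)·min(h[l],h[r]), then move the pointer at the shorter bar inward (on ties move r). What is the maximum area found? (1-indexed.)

max area = 65

[1,9] min(6,8)*8=48 best=48 * → l++
[2,9] min(20,8)*7=56 best=56 * → r--
[2,8] min(20,1)*6=6 best=56 → r--
[2,7] min(20,13)*5=65 best=65 * → r--
[2,6] min(20,1)*4=4 best=65 → r--
[2,5] min(20,13)*3=39 best=65 → r--
[2,4] min(20,11)*2=22 best=65 → r--
[2,3] min(20,20)*1=20 best=65 → r--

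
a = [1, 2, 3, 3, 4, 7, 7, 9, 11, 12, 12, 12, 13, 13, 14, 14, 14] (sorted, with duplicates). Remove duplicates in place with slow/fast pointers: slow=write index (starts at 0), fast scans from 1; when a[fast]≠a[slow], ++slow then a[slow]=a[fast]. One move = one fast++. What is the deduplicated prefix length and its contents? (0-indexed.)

(s=0,f=1) a[fast]=2≠a[slow]=1 write a[1]=2 → slow++,fast++
(s=1,f=2) a[fast]=3≠a[slow]=2 write a[2]=3 → slow++,fast++
(s=2,f=3) a[fast]=3=a[slow] dup → fast++
(s=2,f=4) a[fast]=4≠a[slow]=3 write a[3]=4 → slow++,fast++
(s=3,f=5) a[fast]=7≠a[slow]=4 write a[4]=7 → slow++,fast++
(s=4,f=6) a[fast]=7=a[slow] dup → fast++
(s=4,f=7) a[fast]=9≠a[slow]=7 write a[5]=9 → slow++,fast++
(s=5,f=8) a[fast]=11≠a[slow]=9 write a[6]=11 → slow++,fast++
(s=6,f=9) a[fast]=12≠a[slow]=11 write a[7]=12 → slow++,fast++
(s=7,f=10) a[fast]=12=a[slow] dup → fast++
(s=7,f=11) a[fast]=12=a[slow] dup → fast++
(s=7,f=12) a[fast]=13≠a[slow]=12 write a[8]=13 → slow++,fast++
(s=8,f=13) a[fast]=13=a[slow] dup → fast++
(s=8,f=14) a[fast]=14≠a[slow]=13 write a[9]=14 → slow++,fast++
(s=9,f=15) a[fast]=14=a[slow] dup → fast++
(s=9,f=16) a[fast]=14=a[slow] dup → fast++

length 10; prefix = [1, 2, 3, 4, 7, 9, 11, 12, 13, 14]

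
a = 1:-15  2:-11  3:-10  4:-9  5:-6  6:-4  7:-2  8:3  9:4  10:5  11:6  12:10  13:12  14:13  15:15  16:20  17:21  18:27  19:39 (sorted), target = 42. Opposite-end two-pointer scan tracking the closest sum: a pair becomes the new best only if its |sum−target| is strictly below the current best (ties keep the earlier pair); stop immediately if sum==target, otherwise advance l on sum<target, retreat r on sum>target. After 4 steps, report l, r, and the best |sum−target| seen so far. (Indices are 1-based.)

[1,19] -15+39=24 d=18 * → l++
[2,19] -11+39=28 d=14 * → l++
[3,19] -10+39=29 d=13 * → l++
[4,19] -9+39=30 d=12 * → l++

l=5, r=19, best |Δ|=12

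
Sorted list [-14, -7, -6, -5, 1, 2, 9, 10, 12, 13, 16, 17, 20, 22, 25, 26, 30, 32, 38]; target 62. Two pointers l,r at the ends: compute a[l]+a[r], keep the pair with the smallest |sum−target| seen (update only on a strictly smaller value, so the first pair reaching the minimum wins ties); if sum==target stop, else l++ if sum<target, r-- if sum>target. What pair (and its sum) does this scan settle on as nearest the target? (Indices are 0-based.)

[0,18] -14+38=24 d=38 * → l++
[1,18] -7+38=31 d=31 * → l++
[2,18] -6+38=32 d=30 * → l++
[3,18] -5+38=33 d=29 * → l++
[4,18] 1+38=39 d=23 * → l++
[5,18] 2+38=40 d=22 * → l++
[6,18] 9+38=47 d=15 * → l++
[7,18] 10+38=48 d=14 * → l++
[8,18] 12+38=50 d=12 * → l++
[9,18] 13+38=51 d=11 * → l++
[10,18] 16+38=54 d=8 * → l++
[11,18] 17+38=55 d=7 * → l++
[12,18] 20+38=58 d=4 * → l++
[13,18] 22+38=60 d=2 * → l++
[14,18] 25+38=63 d=1 * → r--
[14,17] 25+32=57 d=5 → l++
[15,17] 26+32=58 d=4 → l++
[16,17] 30+32=62 d=0 * → stop

pair (30, 32) with sum 62 (|Δ|=0)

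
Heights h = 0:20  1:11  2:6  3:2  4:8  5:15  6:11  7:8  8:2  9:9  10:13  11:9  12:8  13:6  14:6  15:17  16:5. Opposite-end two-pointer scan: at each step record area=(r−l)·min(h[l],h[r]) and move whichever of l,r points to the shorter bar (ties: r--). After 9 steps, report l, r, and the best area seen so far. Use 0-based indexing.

l=0, r=7, best area=255

[0,16] min(20,5)*16=80 best=80 * → r--
[0,15] min(20,17)*15=255 best=255 * → r--
[0,14] min(20,6)*14=84 best=255 → r--
[0,13] min(20,6)*13=78 best=255 → r--
[0,12] min(20,8)*12=96 best=255 → r--
[0,11] min(20,9)*11=99 best=255 → r--
[0,10] min(20,13)*10=130 best=255 → r--
[0,9] min(20,9)*9=81 best=255 → r--
[0,8] min(20,2)*8=16 best=255 → r--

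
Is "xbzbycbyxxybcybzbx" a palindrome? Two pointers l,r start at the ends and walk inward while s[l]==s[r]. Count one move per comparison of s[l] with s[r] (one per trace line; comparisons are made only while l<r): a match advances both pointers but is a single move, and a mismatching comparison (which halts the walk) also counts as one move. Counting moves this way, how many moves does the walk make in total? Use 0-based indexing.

9 moves

l=0 r=17: 'x'=='x', l++,r--
l=1 r=16: 'b'=='b', l++,r--
l=2 r=15: 'z'=='z', l++,r--
l=3 r=14: 'b'=='b', l++,r--
l=4 r=13: 'y'=='y', l++,r--
l=5 r=12: 'c'=='c', l++,r--
l=6 r=11: 'b'=='b', l++,r--
l=7 r=10: 'y'=='y', l++,r--
l=8 r=9: 'x'=='x', l++,r--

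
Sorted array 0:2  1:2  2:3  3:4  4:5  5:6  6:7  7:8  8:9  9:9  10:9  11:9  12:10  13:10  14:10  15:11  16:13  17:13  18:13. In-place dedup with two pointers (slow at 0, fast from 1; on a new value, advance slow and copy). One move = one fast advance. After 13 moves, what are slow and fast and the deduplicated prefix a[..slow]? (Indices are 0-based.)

slow=8, fast=14, prefix=[2, 3, 4, 5, 6, 7, 8, 9, 10]

slow=0 fast=1: a[fast]=2=a[slow] dup, fast++
slow=0 fast=2: a[fast]=3≠a[slow]=2 write a[1]=3, slow++,fast++
slow=1 fast=3: a[fast]=4≠a[slow]=3 write a[2]=4, slow++,fast++
slow=2 fast=4: a[fast]=5≠a[slow]=4 write a[3]=5, slow++,fast++
slow=3 fast=5: a[fast]=6≠a[slow]=5 write a[4]=6, slow++,fast++
slow=4 fast=6: a[fast]=7≠a[slow]=6 write a[5]=7, slow++,fast++
slow=5 fast=7: a[fast]=8≠a[slow]=7 write a[6]=8, slow++,fast++
slow=6 fast=8: a[fast]=9≠a[slow]=8 write a[7]=9, slow++,fast++
slow=7 fast=9: a[fast]=9=a[slow] dup, fast++
slow=7 fast=10: a[fast]=9=a[slow] dup, fast++
slow=7 fast=11: a[fast]=9=a[slow] dup, fast++
slow=7 fast=12: a[fast]=10≠a[slow]=9 write a[8]=10, slow++,fast++
slow=8 fast=13: a[fast]=10=a[slow] dup, fast++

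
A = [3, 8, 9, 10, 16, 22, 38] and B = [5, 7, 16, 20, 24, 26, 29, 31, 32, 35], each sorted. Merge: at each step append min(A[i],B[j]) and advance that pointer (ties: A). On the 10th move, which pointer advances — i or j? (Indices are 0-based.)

i

i=0 j=0: A[i]=3<=B[j]=5 take 3, i++
i=1 j=0: A[i]=8>B[j]=5 take 5, j++
i=1 j=1: A[i]=8>B[j]=7 take 7, j++
i=1 j=2: A[i]=8<=B[j]=16 take 8, i++
i=2 j=2: A[i]=9<=B[j]=16 take 9, i++
i=3 j=2: A[i]=10<=B[j]=16 take 10, i++
i=4 j=2: A[i]=16<=B[j]=16 take 16, i++
i=5 j=2: A[i]=22>B[j]=16 take 16, j++
i=5 j=3: A[i]=22>B[j]=20 take 20, j++
i=5 j=4: A[i]=22<=B[j]=24 take 22, i++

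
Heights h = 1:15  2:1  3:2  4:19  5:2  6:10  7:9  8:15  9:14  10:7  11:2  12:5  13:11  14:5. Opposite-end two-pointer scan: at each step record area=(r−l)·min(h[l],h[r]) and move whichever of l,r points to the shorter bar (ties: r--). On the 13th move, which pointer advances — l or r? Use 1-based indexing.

[1,14] min(15,5)*13=65 best=65 * → r--
[1,13] min(15,11)*12=132 best=132 * → r--
[1,12] min(15,5)*11=55 best=132 → r--
[1,11] min(15,2)*10=20 best=132 → r--
[1,10] min(15,7)*9=63 best=132 → r--
[1,9] min(15,14)*8=112 best=132 → r--
[1,8] min(15,15)*7=105 best=132 → r--
[1,7] min(15,9)*6=54 best=132 → r--
[1,6] min(15,10)*5=50 best=132 → r--
[1,5] min(15,2)*4=8 best=132 → r--
[1,4] min(15,19)*3=45 best=132 → l++
[2,4] min(1,19)*2=2 best=132 → l++
[3,4] min(2,19)*1=2 best=132 → l++

l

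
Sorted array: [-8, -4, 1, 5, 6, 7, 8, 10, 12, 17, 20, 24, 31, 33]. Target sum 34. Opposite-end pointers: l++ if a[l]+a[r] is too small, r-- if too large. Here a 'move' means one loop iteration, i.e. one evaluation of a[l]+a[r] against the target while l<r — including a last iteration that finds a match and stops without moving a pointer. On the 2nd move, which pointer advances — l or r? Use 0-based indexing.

l

l=0 r=13: -8+33=25 <34, l++
l=1 r=13: -4+33=29 <34, l++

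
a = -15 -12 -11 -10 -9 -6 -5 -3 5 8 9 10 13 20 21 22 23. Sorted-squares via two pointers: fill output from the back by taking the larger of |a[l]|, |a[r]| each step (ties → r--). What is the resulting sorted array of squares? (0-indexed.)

[9, 25, 25, 36, 64, 81, 81, 100, 100, 121, 144, 169, 225, 400, 441, 484, 529]

l=0 r=16: |-15|<=|23| out[16]=529, r--
l=0 r=15: |-15|<=|22| out[15]=484, r--
l=0 r=14: |-15|<=|21| out[14]=441, r--
l=0 r=13: |-15|<=|20| out[13]=400, r--
l=0 r=12: |-15|>|13| out[12]=225, l++
l=1 r=12: |-12|<=|13| out[11]=169, r--
l=1 r=11: |-12|>|10| out[10]=144, l++
l=2 r=11: |-11|>|10| out[9]=121, l++
l=3 r=11: |-10|<=|10| out[8]=100, r--
l=3 r=10: |-10|>|9| out[7]=100, l++
l=4 r=10: |-9|<=|9| out[6]=81, r--
l=4 r=9: |-9|>|8| out[5]=81, l++
l=5 r=9: |-6|<=|8| out[4]=64, r--
l=5 r=8: |-6|>|5| out[3]=36, l++
l=6 r=8: |-5|<=|5| out[2]=25, r--
l=6 r=7: |-5|>|-3| out[1]=25, l++
l=7 r=7: |-3|<=|-3| out[0]=9, r--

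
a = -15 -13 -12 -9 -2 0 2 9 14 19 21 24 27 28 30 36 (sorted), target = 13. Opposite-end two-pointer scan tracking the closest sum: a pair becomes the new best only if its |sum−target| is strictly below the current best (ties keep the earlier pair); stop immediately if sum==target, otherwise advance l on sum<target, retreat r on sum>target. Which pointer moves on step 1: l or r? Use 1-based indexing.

[1,16] -15+36=21 d=8 * → r--

r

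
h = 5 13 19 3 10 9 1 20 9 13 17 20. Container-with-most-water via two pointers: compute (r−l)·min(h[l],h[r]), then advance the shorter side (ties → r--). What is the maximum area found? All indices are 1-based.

max area = 171

l=1 r=12: min(5,20)*11=55 best=55 *, l++
l=2 r=12: min(13,20)*10=130 best=130 *, l++
l=3 r=12: min(19,20)*9=171 best=171 *, l++
l=4 r=12: min(3,20)*8=24 best=171, l++
l=5 r=12: min(10,20)*7=70 best=171, l++
l=6 r=12: min(9,20)*6=54 best=171, l++
l=7 r=12: min(1,20)*5=5 best=171, l++
l=8 r=12: min(20,20)*4=80 best=171, r--
l=8 r=11: min(20,17)*3=51 best=171, r--
l=8 r=10: min(20,13)*2=26 best=171, r--
l=8 r=9: min(20,9)*1=9 best=171, r--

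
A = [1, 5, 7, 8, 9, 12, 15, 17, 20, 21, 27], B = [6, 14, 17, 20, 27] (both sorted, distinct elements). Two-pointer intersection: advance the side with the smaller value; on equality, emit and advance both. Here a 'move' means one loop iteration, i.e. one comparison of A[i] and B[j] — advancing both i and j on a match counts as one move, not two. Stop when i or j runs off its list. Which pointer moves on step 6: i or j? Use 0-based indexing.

i=0 j=0: 1<6, i++
i=1 j=0: 5<6, i++
i=2 j=0: 7>6, j++
i=2 j=1: 7<14, i++
i=3 j=1: 8<14, i++
i=4 j=1: 9<14, i++

i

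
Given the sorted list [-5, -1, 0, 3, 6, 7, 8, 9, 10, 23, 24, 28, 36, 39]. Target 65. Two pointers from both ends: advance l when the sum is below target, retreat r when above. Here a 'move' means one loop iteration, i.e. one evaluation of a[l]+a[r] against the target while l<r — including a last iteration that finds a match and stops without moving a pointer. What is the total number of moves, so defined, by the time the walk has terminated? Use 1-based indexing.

l=1 r=14: -5+39=34 <65, l++
l=2 r=14: -1+39=38 <65, l++
l=3 r=14: 0+39=39 <65, l++
l=4 r=14: 3+39=42 <65, l++
l=5 r=14: 6+39=45 <65, l++
l=6 r=14: 7+39=46 <65, l++
l=7 r=14: 8+39=47 <65, l++
l=8 r=14: 9+39=48 <65, l++
l=9 r=14: 10+39=49 <65, l++
l=10 r=14: 23+39=62 <65, l++
l=11 r=14: 24+39=63 <65, l++
l=12 r=14: 28+39=67 >65, r--
l=12 r=13: 28+36=64 <65, l++

13 moves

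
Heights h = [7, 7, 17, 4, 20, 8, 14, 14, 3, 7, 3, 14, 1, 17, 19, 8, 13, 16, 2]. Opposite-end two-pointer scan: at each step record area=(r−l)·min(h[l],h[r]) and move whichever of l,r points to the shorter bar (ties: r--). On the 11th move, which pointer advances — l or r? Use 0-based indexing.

r

[0,18] min(7,2)*18=36 best=36 * → r--
[0,17] min(7,16)*17=119 best=119 * → l++
[1,17] min(7,16)*16=112 best=119 → l++
[2,17] min(17,16)*15=240 best=240 * → r--
[2,16] min(17,13)*14=182 best=240 → r--
[2,15] min(17,8)*13=104 best=240 → r--
[2,14] min(17,19)*12=204 best=240 → l++
[3,14] min(4,19)*11=44 best=240 → l++
[4,14] min(20,19)*10=190 best=240 → r--
[4,13] min(20,17)*9=153 best=240 → r--
[4,12] min(20,1)*8=8 best=240 → r--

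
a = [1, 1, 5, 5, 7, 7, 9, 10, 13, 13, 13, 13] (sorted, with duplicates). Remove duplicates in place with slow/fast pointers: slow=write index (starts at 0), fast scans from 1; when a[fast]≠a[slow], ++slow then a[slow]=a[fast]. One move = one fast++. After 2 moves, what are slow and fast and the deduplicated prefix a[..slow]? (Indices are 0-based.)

slow=0 fast=1: a[fast]=1=a[slow] dup, fast++
slow=0 fast=2: a[fast]=5≠a[slow]=1 write a[1]=5, slow++,fast++

slow=1, fast=3, prefix=[1, 5]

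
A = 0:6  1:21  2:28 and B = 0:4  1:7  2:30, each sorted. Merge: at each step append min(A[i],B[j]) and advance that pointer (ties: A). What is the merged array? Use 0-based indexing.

[4, 6, 7, 21, 28, 30]

i=0 j=0: A[i]=6>B[j]=4 take 4, j++
i=0 j=1: A[i]=6<=B[j]=7 take 6, i++
i=1 j=1: A[i]=21>B[j]=7 take 7, j++
i=1 j=2: A[i]=21<=B[j]=30 take 21, i++
i=2 j=2: A[i]=28<=B[j]=30 take 28, i++
i=3 j=2: A done, take B[j]=30, j++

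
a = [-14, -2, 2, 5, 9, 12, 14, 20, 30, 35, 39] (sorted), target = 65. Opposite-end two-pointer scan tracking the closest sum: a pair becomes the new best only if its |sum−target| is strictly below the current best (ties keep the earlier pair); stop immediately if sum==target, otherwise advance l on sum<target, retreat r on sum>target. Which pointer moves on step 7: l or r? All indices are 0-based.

l=0 r=10: -14+39=25 d=40 *, l++
l=1 r=10: -2+39=37 d=28 *, l++
l=2 r=10: 2+39=41 d=24 *, l++
l=3 r=10: 5+39=44 d=21 *, l++
l=4 r=10: 9+39=48 d=17 *, l++
l=5 r=10: 12+39=51 d=14 *, l++
l=6 r=10: 14+39=53 d=12 *, l++

l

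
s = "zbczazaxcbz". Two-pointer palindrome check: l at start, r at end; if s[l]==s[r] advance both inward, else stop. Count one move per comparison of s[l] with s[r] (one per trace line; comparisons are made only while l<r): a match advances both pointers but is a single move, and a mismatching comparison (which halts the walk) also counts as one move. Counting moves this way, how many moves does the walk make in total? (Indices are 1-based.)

l=1 r=11: 'z'=='z', l++,r--
l=2 r=10: 'b'=='b', l++,r--
l=3 r=9: 'c'=='c', l++,r--
l=4 r=8: 'z'!='x', stop

4 moves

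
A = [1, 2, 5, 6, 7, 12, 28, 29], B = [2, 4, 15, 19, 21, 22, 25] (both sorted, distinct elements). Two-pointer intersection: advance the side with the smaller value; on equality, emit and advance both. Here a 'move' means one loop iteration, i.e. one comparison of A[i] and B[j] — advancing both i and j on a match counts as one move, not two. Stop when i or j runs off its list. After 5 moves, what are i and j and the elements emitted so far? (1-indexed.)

i=5, j=3, emitted=[2]

i=1 j=1: 1<2, i++
i=2 j=1: 2==2 emit, i++,j++
i=3 j=2: 5>4, j++
i=3 j=3: 5<15, i++
i=4 j=3: 6<15, i++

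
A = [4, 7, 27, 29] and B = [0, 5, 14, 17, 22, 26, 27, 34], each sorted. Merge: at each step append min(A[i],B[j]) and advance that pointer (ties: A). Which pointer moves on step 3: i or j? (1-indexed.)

i=1 j=1: A[i]=4>B[j]=0 take 0, j++
i=1 j=2: A[i]=4<=B[j]=5 take 4, i++
i=2 j=2: A[i]=7>B[j]=5 take 5, j++

j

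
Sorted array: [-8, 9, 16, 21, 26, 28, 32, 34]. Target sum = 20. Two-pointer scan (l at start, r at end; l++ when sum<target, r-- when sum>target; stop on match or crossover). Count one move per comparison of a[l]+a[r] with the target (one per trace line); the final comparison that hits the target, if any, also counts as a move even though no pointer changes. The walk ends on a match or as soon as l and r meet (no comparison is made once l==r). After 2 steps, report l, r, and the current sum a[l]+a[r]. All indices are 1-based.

l=1, r=6, sum=20

l=1 r=8: -8+34=26 >20, r--
l=1 r=7: -8+32=24 >20, r--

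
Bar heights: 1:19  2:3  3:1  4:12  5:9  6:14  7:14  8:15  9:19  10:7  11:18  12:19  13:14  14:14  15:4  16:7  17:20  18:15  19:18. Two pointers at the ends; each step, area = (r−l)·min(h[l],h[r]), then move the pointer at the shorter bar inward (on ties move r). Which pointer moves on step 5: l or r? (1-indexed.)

l

l=1 r=19: min(19,18)*18=324 best=324 *, r--
l=1 r=18: min(19,15)*17=255 best=324, r--
l=1 r=17: min(19,20)*16=304 best=324, l++
l=2 r=17: min(3,20)*15=45 best=324, l++
l=3 r=17: min(1,20)*14=14 best=324, l++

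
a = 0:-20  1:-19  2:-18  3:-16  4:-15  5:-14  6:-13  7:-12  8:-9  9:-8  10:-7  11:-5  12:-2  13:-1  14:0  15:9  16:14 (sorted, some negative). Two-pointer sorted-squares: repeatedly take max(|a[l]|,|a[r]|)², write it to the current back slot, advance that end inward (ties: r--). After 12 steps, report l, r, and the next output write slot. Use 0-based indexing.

l=10, r=14, next write slot=4

[0,16] |-20|>|14| out[16]=400 → l++
[1,16] |-19|>|14| out[15]=361 → l++
[2,16] |-18|>|14| out[14]=324 → l++
[3,16] |-16|>|14| out[13]=256 → l++
[4,16] |-15|>|14| out[12]=225 → l++
[5,16] |-14|<=|14| out[11]=196 → r--
[5,15] |-14|>|9| out[10]=196 → l++
[6,15] |-13|>|9| out[9]=169 → l++
[7,15] |-12|>|9| out[8]=144 → l++
[8,15] |-9|<=|9| out[7]=81 → r--
[8,14] |-9|>|0| out[6]=81 → l++
[9,14] |-8|>|0| out[5]=64 → l++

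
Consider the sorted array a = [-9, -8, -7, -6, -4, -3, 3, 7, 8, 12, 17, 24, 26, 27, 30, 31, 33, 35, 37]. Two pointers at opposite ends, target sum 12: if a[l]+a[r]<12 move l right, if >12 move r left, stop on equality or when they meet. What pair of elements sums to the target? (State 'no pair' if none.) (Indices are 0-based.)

no pair

l=0 r=18: -9+37=28 >12, r--
l=0 r=17: -9+35=26 >12, r--
l=0 r=16: -9+33=24 >12, r--
l=0 r=15: -9+31=22 >12, r--
l=0 r=14: -9+30=21 >12, r--
l=0 r=13: -9+27=18 >12, r--
l=0 r=12: -9+26=17 >12, r--
l=0 r=11: -9+24=15 >12, r--
l=0 r=10: -9+17=8 <12, l++
l=1 r=10: -8+17=9 <12, l++
l=2 r=10: -7+17=10 <12, l++
l=3 r=10: -6+17=11 <12, l++
l=4 r=10: -4+17=13 >12, r--
l=4 r=9: -4+12=8 <12, l++
l=5 r=9: -3+12=9 <12, l++
l=6 r=9: 3+12=15 >12, r--
l=6 r=8: 3+8=11 <12, l++
l=7 r=8: 7+8=15 >12, r--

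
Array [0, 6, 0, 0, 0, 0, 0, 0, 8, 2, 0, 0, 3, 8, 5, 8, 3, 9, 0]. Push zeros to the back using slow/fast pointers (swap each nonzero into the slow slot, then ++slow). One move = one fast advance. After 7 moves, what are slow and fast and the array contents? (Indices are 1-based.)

slow=2, fast=8, a=[6, 0, 0, 0, 0, 0, 0, 0, 8, 2, 0, 0, 3, 8, 5, 8, 3, 9, 0]

slow=1 fast=1: a[fast]=0, fast++
slow=1 fast=2: a[fast]=6≠0 swap→a[1]=6, slow++,fast++
slow=2 fast=3: a[fast]=0, fast++
slow=2 fast=4: a[fast]=0, fast++
slow=2 fast=5: a[fast]=0, fast++
slow=2 fast=6: a[fast]=0, fast++
slow=2 fast=7: a[fast]=0, fast++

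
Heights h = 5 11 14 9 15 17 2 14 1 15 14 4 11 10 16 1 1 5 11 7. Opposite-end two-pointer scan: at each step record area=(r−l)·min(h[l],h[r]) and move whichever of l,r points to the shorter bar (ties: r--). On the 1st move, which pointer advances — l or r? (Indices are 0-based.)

l=0 r=19: min(5,7)*19=95 best=95 *, l++

l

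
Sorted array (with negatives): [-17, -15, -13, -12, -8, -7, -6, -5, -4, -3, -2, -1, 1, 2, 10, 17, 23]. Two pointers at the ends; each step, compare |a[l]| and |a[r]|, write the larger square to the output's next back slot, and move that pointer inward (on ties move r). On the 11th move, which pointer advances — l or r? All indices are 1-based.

[1,17] |-17|<=|23| out[17]=529 → r--
[1,16] |-17|<=|17| out[16]=289 → r--
[1,15] |-17|>|10| out[15]=289 → l++
[2,15] |-15|>|10| out[14]=225 → l++
[3,15] |-13|>|10| out[13]=169 → l++
[4,15] |-12|>|10| out[12]=144 → l++
[5,15] |-8|<=|10| out[11]=100 → r--
[5,14] |-8|>|2| out[10]=64 → l++
[6,14] |-7|>|2| out[9]=49 → l++
[7,14] |-6|>|2| out[8]=36 → l++
[8,14] |-5|>|2| out[7]=25 → l++

l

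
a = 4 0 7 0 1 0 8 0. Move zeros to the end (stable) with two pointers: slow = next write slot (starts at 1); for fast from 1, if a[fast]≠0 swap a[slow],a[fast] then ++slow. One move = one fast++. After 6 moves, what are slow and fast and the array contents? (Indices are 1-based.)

slow=4, fast=7, a=[4, 7, 1, 0, 0, 0, 8, 0]

slow=1 fast=1: a[fast]=4≠0 swap→a[1]=4, slow++,fast++
slow=2 fast=2: a[fast]=0, fast++
slow=2 fast=3: a[fast]=7≠0 swap→a[2]=7, slow++,fast++
slow=3 fast=4: a[fast]=0, fast++
slow=3 fast=5: a[fast]=1≠0 swap→a[3]=1, slow++,fast++
slow=4 fast=6: a[fast]=0, fast++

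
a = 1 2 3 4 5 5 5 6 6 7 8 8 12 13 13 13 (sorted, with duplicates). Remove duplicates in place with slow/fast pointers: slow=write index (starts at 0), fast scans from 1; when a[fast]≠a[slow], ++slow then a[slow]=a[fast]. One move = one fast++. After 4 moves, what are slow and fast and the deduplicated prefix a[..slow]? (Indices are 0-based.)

slow=4, fast=5, prefix=[1, 2, 3, 4, 5]

slow=0 fast=1: a[fast]=2≠a[slow]=1 write a[1]=2, slow++,fast++
slow=1 fast=2: a[fast]=3≠a[slow]=2 write a[2]=3, slow++,fast++
slow=2 fast=3: a[fast]=4≠a[slow]=3 write a[3]=4, slow++,fast++
slow=3 fast=4: a[fast]=5≠a[slow]=4 write a[4]=5, slow++,fast++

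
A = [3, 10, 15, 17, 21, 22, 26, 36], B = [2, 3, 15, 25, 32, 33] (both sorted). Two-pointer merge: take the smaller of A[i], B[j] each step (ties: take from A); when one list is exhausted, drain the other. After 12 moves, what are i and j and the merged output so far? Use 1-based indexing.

i=1 j=1: A[i]=3>B[j]=2 take 2, j++
i=1 j=2: A[i]=3<=B[j]=3 take 3, i++
i=2 j=2: A[i]=10>B[j]=3 take 3, j++
i=2 j=3: A[i]=10<=B[j]=15 take 10, i++
i=3 j=3: A[i]=15<=B[j]=15 take 15, i++
i=4 j=3: A[i]=17>B[j]=15 take 15, j++
i=4 j=4: A[i]=17<=B[j]=25 take 17, i++
i=5 j=4: A[i]=21<=B[j]=25 take 21, i++
i=6 j=4: A[i]=22<=B[j]=25 take 22, i++
i=7 j=4: A[i]=26>B[j]=25 take 25, j++
i=7 j=5: A[i]=26<=B[j]=32 take 26, i++
i=8 j=5: A[i]=36>B[j]=32 take 32, j++

i=8, j=6, merged so far=[2, 3, 3, 10, 15, 15, 17, 21, 22, 25, 26, 32]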